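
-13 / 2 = -6.50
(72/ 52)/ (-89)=-18/ 1157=-0.02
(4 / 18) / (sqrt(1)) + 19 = 173 / 9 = 19.22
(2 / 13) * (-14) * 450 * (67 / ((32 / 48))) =-1266300 / 13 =-97407.69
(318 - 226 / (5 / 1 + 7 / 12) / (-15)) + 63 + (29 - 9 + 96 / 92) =3118537 / 7705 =404.74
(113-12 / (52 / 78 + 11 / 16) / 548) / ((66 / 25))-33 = 1151587 / 117546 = 9.80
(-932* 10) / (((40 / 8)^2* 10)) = -932 / 25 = -37.28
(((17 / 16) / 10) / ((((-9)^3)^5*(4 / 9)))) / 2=-17 / 29282294342350080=-0.00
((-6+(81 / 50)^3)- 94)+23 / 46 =-11906059 / 125000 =-95.25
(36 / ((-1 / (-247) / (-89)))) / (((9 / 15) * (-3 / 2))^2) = -8793200 / 9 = -977022.22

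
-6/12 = -0.50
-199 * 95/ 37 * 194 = -3667570/ 37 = -99123.51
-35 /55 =-7 /11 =-0.64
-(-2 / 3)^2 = -4 / 9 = -0.44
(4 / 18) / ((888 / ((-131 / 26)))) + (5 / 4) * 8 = 1038829 / 103896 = 10.00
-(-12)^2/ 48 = -3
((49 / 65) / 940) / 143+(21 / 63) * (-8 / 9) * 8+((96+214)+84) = 92388211523 / 235907100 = 391.63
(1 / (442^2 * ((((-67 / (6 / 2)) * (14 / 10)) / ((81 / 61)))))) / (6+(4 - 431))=1215 / 2353040012596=0.00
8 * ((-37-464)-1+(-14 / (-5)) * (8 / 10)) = -99952 / 25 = -3998.08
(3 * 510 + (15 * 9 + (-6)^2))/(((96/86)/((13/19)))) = 316953/304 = 1042.61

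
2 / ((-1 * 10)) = -1 / 5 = -0.20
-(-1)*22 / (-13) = -22 / 13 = -1.69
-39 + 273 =234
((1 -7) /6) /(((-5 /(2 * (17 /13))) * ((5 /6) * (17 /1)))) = 12 /325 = 0.04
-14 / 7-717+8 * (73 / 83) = -59093 / 83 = -711.96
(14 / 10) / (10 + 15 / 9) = 3 / 25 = 0.12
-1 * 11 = -11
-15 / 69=-5 / 23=-0.22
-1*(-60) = 60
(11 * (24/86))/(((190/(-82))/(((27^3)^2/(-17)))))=2096719686468/69445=30192521.94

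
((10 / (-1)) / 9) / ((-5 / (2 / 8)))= 1 / 18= 0.06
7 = 7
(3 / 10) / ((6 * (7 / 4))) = 1 / 35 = 0.03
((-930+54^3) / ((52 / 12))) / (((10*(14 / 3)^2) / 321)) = 53244.90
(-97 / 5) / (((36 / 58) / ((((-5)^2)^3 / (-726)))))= 8790625 / 13068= 672.68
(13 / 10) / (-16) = -13 / 160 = -0.08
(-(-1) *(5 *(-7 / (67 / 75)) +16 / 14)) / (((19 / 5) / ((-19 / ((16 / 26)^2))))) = 15073955 / 30016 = 502.20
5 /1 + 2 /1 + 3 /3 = 8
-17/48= -0.35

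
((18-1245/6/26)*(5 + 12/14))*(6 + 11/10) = 1516631/3640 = 416.66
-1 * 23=-23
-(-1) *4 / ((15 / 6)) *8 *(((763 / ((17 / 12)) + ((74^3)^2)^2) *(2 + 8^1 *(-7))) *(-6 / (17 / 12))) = 114060635872428811076676366336 / 1445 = 78934696105487066489049390.00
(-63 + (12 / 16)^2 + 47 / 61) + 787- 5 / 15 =2122799 / 2928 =725.00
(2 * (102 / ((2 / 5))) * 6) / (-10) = -306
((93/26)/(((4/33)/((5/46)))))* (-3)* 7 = -322245/4784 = -67.36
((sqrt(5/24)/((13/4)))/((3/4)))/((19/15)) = 20 * sqrt(30)/741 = 0.15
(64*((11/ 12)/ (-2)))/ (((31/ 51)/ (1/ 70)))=-748/ 1085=-0.69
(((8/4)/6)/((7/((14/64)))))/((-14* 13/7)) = -1/2496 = -0.00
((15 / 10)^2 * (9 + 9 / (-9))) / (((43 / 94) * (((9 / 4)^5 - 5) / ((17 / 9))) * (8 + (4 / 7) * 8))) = 2863616 / 25508417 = 0.11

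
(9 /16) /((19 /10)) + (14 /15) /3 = 4153 /6840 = 0.61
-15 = -15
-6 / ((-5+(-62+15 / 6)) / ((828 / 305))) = 3312 / 13115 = 0.25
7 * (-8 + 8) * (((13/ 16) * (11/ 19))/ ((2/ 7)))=0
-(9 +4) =-13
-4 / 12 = -1 / 3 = -0.33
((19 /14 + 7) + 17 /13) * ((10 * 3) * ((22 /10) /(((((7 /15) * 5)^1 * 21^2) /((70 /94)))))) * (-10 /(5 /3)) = -580470 /209573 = -2.77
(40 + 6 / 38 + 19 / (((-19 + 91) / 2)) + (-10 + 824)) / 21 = 83515 / 2052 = 40.70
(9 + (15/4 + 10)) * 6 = 273/2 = 136.50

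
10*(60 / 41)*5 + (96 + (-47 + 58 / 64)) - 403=-367259 / 1312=-279.92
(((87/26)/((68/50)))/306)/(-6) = -725/541008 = -0.00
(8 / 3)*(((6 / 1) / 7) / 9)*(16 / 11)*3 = 1.11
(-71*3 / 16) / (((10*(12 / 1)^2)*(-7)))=71 / 53760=0.00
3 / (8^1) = 0.38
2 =2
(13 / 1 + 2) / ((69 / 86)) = 430 / 23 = 18.70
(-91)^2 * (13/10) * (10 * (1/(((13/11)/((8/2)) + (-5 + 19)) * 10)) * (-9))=-6777.52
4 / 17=0.24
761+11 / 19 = 14470 / 19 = 761.58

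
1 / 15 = 0.07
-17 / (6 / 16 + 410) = -136 / 3283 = -0.04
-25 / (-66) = 25 / 66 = 0.38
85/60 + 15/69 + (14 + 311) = 90151/276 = 326.63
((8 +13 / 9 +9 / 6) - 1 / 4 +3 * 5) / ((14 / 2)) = 925 / 252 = 3.67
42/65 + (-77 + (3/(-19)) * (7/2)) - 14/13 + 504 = 1052261/2470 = 426.02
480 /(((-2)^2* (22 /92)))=5520 /11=501.82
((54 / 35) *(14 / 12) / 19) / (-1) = -0.09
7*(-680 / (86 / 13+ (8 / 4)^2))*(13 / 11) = -529.93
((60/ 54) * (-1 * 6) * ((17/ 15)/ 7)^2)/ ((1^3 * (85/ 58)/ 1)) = -0.12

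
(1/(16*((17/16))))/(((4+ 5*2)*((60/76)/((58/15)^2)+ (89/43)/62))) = 42600014/873833303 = 0.05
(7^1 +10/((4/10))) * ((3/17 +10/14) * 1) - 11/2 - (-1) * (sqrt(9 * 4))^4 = 313923/238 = 1319.00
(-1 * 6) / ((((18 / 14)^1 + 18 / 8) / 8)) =-13.58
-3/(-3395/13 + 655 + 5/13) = -39/5125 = -0.01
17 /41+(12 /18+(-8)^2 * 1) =8005 /123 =65.08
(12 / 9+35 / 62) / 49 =353 / 9114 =0.04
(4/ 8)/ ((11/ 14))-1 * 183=-2006/ 11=-182.36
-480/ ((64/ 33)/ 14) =-3465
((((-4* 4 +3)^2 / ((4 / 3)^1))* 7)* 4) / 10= 3549 / 10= 354.90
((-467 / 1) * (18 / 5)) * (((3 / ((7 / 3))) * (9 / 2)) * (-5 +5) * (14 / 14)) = 0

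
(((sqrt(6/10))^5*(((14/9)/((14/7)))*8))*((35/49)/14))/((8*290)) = sqrt(15)/101500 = 0.00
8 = 8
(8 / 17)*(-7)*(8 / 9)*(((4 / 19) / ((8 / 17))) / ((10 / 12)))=-448 / 285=-1.57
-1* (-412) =412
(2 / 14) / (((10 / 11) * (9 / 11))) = 121 / 630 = 0.19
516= 516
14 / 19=0.74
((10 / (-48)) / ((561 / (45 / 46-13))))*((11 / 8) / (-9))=-2765 / 4053888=-0.00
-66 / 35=-1.89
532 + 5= 537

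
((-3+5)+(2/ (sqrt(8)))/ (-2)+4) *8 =48 - 2 *sqrt(2) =45.17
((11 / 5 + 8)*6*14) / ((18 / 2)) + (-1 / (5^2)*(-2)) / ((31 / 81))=73942 / 775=95.41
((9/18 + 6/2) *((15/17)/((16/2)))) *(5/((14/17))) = 75/32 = 2.34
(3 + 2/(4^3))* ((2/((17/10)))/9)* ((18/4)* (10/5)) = 3.57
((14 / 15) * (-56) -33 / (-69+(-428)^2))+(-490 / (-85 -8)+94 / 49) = -37616952109 / 834455055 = -45.08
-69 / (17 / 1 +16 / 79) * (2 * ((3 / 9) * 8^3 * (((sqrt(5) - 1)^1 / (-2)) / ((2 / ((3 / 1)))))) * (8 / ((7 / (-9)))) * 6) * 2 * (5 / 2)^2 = 837273600 / 1057 - 837273600 * sqrt(5) / 1057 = -979117.39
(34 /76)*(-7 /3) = -119 /114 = -1.04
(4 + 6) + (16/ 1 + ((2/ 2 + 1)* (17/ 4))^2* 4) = 315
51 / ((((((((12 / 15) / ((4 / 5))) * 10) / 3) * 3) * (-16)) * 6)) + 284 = 90863 / 320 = 283.95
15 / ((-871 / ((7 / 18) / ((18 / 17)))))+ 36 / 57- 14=-23904577 / 1787292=-13.37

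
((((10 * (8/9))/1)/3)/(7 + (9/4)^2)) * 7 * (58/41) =519680/213651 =2.43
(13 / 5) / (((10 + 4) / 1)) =13 / 70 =0.19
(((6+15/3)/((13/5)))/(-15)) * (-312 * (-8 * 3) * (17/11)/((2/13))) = -21216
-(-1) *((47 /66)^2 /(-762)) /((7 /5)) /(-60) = 2209 /278818848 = 0.00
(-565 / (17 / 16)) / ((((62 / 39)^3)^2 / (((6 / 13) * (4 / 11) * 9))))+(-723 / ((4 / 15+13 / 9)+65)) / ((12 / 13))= -122563037090217555 / 1992885965670776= -61.50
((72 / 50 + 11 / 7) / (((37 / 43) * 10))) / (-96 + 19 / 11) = -14663 / 3949750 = -0.00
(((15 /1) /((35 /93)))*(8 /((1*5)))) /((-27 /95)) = -4712 /21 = -224.38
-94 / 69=-1.36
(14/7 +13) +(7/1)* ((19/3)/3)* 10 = 1465/9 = 162.78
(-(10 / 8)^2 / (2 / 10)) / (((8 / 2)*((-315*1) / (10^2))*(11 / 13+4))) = 8125 / 63504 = 0.13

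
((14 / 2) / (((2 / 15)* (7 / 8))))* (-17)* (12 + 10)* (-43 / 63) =321640 / 21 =15316.19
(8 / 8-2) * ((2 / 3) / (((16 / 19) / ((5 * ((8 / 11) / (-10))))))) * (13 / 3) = 247 / 198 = 1.25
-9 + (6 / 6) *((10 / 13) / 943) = -110321 / 12259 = -9.00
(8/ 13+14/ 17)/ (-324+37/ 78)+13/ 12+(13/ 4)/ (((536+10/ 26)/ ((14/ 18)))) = 58346221463/ 53844878430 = 1.08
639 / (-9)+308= 237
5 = 5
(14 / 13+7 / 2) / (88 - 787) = -119 / 18174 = -0.01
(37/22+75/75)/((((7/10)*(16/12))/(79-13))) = 2655/14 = 189.64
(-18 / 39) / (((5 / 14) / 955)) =-16044 / 13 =-1234.15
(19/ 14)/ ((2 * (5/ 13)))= 247/ 140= 1.76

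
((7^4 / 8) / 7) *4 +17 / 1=188.50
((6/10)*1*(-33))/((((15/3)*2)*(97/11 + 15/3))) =-1089/7600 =-0.14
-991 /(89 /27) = -26757 /89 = -300.64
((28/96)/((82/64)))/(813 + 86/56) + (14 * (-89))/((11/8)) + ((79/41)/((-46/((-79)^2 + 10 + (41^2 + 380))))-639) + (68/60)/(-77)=-15677439823974/8280195385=-1893.37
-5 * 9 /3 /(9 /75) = -125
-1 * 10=-10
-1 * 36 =-36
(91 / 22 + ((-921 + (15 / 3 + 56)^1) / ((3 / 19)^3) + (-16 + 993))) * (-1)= 129189485 / 594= 217490.72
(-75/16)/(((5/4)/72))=-270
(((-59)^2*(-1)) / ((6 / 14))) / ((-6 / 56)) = 682276 / 9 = 75808.44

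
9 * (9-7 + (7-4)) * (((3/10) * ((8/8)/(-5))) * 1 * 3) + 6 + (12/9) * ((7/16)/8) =-973/480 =-2.03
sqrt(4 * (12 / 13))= 4 * sqrt(39) / 13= 1.92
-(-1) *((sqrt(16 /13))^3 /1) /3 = 0.46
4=4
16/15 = 1.07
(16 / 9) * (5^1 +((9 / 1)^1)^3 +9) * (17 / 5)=202096 / 45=4491.02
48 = 48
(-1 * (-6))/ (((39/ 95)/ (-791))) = -150290/ 13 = -11560.77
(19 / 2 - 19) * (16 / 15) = -152 / 15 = -10.13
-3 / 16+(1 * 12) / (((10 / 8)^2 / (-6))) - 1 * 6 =-20907 / 400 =-52.27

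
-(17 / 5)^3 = -4913 / 125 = -39.30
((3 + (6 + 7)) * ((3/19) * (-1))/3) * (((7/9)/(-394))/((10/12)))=112/56145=0.00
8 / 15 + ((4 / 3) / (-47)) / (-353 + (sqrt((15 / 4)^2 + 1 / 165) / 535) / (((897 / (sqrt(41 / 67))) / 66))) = 98440* sqrt(16834343955) / 139027644558969389013 + 370796250174071727368 / 695138222794846945065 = 0.53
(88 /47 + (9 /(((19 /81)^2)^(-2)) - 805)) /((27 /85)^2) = -1304376976587100 /163878866847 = -7959.40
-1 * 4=-4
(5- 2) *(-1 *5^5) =-9375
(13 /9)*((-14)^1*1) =-182 /9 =-20.22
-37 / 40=-0.92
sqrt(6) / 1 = sqrt(6) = 2.45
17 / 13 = 1.31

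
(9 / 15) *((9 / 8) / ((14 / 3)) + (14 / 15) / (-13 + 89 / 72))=0.10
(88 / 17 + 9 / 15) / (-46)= -491 / 3910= -0.13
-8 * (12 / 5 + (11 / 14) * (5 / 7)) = -5804 / 245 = -23.69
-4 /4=-1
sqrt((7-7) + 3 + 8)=sqrt(11)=3.32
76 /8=19 /2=9.50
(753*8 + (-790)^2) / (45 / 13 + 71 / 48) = 393197376 / 3083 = 127537.26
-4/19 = -0.21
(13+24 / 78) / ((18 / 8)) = 692 / 117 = 5.91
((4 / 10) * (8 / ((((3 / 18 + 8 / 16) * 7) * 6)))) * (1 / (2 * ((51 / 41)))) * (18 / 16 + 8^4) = 1343857 / 7140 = 188.22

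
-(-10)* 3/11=30/11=2.73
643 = 643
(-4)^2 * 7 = 112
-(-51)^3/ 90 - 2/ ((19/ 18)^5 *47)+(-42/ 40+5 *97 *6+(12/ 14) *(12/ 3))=71463929618547/ 16292731420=4386.25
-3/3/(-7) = 1/7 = 0.14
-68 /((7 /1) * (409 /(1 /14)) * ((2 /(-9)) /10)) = 0.08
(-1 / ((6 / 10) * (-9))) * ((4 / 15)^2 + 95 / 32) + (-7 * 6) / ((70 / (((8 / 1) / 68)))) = 325423 / 660960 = 0.49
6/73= 0.08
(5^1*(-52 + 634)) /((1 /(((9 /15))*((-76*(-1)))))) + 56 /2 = 132724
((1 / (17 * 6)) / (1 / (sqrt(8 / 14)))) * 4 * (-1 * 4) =-16 * sqrt(7) / 357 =-0.12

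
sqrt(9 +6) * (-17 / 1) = -17 * sqrt(15) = -65.84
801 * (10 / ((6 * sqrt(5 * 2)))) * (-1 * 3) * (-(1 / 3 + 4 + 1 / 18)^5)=273858019511 * sqrt(10) / 419904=2062412.12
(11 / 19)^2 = 121 / 361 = 0.34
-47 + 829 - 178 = 604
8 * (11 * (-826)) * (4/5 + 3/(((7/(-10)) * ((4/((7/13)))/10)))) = 23478224/65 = 361203.45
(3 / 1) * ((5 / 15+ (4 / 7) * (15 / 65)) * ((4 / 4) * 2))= 254 / 91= 2.79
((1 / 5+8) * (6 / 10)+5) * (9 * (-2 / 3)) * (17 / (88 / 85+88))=-26877 / 2365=-11.36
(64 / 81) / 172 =0.00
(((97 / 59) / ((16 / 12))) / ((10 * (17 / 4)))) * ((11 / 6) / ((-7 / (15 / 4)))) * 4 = -3201 / 28084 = -0.11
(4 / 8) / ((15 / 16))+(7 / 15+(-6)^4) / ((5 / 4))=77828 / 75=1037.71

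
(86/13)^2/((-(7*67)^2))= -7396/37173409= -0.00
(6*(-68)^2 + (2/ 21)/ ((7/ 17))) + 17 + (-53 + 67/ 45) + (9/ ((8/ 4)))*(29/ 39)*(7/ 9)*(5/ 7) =1588704833/ 57330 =27711.58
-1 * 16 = -16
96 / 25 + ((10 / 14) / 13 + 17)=47536 / 2275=20.89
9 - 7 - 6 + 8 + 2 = 6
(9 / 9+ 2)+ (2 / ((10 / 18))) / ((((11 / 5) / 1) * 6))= 36 / 11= 3.27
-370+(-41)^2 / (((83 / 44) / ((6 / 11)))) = 9634 / 83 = 116.07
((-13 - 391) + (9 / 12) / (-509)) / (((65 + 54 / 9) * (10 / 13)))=-10693111 / 1445560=-7.40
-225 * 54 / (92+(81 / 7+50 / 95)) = -107730 / 923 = -116.72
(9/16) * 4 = 9/4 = 2.25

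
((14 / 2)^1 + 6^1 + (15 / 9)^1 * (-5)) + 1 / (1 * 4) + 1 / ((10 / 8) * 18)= 893 / 180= 4.96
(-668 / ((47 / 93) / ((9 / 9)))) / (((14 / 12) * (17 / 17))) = -372744 / 329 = -1132.96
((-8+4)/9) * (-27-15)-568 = -1648/3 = -549.33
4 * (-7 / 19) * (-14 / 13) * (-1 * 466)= -182672 / 247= -739.56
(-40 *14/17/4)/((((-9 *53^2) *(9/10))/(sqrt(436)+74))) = 2800 *sqrt(109)/3867993+103600/3867993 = 0.03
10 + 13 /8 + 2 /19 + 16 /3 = 7781 /456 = 17.06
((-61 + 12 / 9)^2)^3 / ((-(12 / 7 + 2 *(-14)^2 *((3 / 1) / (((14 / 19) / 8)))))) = -230258794114447 / 65163852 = -3533535.65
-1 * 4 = -4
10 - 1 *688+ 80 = -598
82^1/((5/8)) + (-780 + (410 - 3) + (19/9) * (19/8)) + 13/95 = -1618681/6840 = -236.65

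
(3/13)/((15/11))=11/65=0.17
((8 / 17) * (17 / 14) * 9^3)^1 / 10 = 1458 / 35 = 41.66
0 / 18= 0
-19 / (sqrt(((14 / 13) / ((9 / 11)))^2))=-2223 / 154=-14.44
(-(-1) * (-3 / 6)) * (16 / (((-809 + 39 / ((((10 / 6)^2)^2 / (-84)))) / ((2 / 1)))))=10000 / 770981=0.01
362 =362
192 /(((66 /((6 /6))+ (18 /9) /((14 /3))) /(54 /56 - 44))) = -3856 /31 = -124.39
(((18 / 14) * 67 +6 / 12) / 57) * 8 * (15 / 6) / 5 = 2426 / 399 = 6.08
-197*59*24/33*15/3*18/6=-1394760/11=-126796.36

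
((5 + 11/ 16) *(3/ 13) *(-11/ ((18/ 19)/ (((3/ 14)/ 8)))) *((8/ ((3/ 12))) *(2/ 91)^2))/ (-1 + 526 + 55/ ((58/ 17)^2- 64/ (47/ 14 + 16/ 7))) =-0.00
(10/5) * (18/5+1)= 9.20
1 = 1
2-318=-316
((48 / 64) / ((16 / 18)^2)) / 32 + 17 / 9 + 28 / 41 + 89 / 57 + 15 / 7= 2535151823 / 402038784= 6.31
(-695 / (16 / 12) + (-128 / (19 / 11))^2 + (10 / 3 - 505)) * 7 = 31280.71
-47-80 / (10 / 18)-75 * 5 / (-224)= -189.33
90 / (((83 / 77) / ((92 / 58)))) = 318780 / 2407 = 132.44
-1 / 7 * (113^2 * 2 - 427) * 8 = -200888 / 7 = -28698.29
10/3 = 3.33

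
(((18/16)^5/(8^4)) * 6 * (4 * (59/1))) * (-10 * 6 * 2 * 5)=-783875475/2097152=-373.78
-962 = -962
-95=-95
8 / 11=0.73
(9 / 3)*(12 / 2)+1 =19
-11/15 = -0.73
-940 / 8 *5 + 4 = -1167 / 2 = -583.50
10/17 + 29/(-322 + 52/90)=122455/245888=0.50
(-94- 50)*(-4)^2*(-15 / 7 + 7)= -11190.86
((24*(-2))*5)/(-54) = 40/9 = 4.44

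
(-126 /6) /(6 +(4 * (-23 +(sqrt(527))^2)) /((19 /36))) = -133 /24230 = -0.01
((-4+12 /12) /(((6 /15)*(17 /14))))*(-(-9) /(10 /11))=-2079 /34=-61.15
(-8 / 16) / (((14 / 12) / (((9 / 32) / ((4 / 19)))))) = -513 / 896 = -0.57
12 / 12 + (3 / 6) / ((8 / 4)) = 5 / 4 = 1.25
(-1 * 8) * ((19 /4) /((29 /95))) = -3610 /29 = -124.48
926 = 926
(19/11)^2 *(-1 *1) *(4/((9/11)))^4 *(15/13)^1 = -55911680/28431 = -1966.57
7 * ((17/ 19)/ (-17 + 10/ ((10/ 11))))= -119/ 114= -1.04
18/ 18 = 1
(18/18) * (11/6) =11/6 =1.83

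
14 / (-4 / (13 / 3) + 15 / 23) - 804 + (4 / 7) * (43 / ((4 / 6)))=-464272 / 567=-818.82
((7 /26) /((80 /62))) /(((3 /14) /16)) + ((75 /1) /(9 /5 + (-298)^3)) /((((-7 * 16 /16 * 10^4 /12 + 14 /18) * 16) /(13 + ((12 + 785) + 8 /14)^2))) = 8271695443761233203 /530934368468878920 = 15.58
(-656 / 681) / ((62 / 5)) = -1640 / 21111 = -0.08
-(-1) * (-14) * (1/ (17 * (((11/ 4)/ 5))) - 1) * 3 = 7014/ 187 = 37.51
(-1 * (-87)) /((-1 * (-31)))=87 /31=2.81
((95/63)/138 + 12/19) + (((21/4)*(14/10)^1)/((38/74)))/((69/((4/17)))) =0.69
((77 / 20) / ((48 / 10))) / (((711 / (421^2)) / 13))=177418241 / 68256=2599.31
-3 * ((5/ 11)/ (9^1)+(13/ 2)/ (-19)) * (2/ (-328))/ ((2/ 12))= -1097/ 34276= -0.03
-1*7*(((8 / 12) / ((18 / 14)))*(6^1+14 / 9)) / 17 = -392 / 243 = -1.61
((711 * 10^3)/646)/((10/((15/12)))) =88875/646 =137.58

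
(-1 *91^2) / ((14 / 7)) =-8281 / 2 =-4140.50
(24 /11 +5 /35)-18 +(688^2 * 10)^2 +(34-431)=1725219975955424 /77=22405454233187.32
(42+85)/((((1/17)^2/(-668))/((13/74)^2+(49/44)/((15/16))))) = -6749579922581/225885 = -29880602.62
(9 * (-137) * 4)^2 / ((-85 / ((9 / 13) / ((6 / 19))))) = -627377.18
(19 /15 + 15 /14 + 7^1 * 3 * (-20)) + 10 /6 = -416.00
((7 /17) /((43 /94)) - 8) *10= -51900 /731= -71.00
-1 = -1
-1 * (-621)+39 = 660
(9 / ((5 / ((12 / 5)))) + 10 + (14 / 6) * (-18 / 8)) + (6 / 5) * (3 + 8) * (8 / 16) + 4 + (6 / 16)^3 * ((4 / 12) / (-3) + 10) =20.19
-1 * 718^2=-515524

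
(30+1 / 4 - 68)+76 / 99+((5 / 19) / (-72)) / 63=-35060185 / 948024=-36.98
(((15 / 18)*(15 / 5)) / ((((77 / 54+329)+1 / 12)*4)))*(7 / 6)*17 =1071 / 28556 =0.04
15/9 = 5/3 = 1.67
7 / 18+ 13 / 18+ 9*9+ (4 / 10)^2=18511 / 225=82.27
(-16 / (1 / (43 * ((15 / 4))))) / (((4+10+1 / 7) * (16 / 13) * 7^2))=-2795 / 924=-3.02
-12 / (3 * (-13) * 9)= 0.03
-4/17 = -0.24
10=10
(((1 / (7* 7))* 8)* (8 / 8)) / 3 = 8 / 147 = 0.05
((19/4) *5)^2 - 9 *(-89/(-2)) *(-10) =73105/16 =4569.06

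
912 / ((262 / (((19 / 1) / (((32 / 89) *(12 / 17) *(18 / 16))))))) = 546193 / 2358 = 231.63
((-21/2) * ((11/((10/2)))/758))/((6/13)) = -1001/15160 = -0.07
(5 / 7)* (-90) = -450 / 7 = -64.29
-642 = -642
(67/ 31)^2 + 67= 68876/ 961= 71.67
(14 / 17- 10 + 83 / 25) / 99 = -2489 / 42075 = -0.06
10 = 10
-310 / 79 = -3.92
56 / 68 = 14 / 17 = 0.82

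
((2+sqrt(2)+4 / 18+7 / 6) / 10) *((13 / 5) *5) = 13 *sqrt(2) / 10+793 / 180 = 6.24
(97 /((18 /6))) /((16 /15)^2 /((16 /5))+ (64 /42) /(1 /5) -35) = -10185 /8513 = -1.20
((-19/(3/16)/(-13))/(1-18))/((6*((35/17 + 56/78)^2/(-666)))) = 6.60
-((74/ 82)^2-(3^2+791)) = 1343431/ 1681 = 799.19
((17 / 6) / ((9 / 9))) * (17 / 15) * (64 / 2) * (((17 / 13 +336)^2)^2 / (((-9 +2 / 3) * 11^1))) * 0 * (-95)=0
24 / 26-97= -1249 / 13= -96.08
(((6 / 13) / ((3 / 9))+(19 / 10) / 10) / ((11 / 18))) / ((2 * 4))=18423 / 57200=0.32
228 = 228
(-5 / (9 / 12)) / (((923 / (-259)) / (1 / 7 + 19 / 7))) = 14800 / 2769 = 5.34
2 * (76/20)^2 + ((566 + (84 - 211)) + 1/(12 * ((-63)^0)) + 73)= 162289/300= 540.96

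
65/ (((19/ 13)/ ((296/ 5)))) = 2632.84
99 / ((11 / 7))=63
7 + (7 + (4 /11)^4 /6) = 615050 /43923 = 14.00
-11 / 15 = -0.73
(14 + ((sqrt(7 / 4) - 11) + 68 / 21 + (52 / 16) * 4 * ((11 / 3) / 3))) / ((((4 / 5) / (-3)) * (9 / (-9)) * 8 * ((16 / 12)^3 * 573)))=135 * sqrt(7) / 782336 + 10455 / 1369088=0.01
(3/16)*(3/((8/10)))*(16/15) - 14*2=-109/4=-27.25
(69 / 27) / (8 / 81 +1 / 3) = 207 / 35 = 5.91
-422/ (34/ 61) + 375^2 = 2377754/ 17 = 139867.88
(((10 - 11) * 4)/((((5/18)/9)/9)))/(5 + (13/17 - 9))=99144/275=360.52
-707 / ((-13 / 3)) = 2121 / 13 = 163.15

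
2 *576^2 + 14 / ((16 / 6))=2654229 / 4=663557.25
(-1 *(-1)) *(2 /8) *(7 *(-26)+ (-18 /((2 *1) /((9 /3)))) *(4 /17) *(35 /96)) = -25067 /544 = -46.08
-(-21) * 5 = 105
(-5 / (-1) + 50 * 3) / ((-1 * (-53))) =155 / 53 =2.92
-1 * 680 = -680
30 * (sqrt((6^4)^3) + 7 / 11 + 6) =15398670 / 11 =1399879.09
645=645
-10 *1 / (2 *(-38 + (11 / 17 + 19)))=85 / 312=0.27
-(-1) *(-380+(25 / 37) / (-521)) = -380.00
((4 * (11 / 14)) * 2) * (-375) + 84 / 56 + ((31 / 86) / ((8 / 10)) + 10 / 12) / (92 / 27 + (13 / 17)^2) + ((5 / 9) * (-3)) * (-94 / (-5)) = -537080394091 / 225034824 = -2386.65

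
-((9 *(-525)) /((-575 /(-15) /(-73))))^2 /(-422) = 42830372025 /223238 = 191859.68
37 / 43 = 0.86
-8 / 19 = -0.42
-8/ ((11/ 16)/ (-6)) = 768/ 11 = 69.82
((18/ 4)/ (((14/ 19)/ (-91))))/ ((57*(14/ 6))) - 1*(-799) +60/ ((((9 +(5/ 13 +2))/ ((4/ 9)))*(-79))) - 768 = 6578239/ 245532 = 26.79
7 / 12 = 0.58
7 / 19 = 0.37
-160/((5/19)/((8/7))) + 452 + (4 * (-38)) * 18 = -20852/7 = -2978.86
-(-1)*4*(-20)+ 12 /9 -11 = -269 /3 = -89.67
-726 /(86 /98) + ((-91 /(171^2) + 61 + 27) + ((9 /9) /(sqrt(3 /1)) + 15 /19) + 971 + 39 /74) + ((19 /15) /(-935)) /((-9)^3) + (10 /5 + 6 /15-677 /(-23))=sqrt(3) /3 + 71541621551586589 /270125517236850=265.42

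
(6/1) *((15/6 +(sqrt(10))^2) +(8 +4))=147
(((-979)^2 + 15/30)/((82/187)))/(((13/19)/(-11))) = -74917538289/2132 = -35139558.30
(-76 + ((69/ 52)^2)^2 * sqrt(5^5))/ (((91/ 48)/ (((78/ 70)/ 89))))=-10944/ 21805 + 1020020445 * sqrt(5)/ 1992872336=0.64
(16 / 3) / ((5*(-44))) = -4 / 165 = -0.02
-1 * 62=-62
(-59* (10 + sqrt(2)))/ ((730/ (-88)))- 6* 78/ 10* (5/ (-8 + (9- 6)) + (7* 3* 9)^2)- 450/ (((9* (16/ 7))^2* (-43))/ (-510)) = -1007475854821/ 602688 + 2596* sqrt(2)/ 365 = -1671627.43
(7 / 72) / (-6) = -7 / 432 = -0.02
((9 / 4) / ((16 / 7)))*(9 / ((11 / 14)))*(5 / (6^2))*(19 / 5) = 8379 / 1408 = 5.95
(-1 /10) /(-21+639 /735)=0.00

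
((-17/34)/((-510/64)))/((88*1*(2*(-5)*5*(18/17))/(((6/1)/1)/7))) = -1/86625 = -0.00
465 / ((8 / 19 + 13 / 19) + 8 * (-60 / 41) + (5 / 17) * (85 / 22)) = -257070 / 5233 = -49.12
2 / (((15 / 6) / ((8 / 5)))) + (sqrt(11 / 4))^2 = 403 / 100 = 4.03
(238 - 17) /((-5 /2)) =-442 /5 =-88.40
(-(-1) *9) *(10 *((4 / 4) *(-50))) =-4500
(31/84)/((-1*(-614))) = 31/51576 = 0.00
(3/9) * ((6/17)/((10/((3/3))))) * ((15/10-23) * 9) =-387/170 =-2.28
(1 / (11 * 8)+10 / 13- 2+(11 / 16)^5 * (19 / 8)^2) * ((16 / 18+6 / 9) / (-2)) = 23717206709 / 86369107968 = 0.27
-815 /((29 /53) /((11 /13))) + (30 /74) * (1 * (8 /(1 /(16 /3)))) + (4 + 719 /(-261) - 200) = -1441.79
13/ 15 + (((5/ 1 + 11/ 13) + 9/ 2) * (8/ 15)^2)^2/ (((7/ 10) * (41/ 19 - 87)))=3479544667/ 4827083625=0.72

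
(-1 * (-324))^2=104976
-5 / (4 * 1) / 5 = -1 / 4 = -0.25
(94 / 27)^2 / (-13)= -8836 / 9477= -0.93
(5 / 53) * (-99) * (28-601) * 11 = 3119985 / 53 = 58867.64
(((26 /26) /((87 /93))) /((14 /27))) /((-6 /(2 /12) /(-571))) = 53103 /1624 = 32.70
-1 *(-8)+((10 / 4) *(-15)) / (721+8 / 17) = 7.95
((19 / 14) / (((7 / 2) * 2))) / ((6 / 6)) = 19 / 98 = 0.19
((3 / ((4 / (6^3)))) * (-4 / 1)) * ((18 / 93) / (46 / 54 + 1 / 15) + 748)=-465931764 / 961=-484840.55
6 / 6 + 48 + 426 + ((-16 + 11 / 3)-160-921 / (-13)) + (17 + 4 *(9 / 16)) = 61271 / 156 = 392.76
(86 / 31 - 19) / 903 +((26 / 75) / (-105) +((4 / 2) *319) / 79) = 6679685893 / 829292625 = 8.05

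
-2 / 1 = -2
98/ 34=49/ 17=2.88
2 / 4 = 1 / 2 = 0.50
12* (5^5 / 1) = 37500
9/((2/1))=9/2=4.50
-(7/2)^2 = -49/4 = -12.25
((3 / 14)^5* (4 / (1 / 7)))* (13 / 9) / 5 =351 / 96040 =0.00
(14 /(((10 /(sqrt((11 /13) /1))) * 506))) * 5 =7 * sqrt(143) /6578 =0.01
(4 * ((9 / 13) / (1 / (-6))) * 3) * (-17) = 11016 / 13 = 847.38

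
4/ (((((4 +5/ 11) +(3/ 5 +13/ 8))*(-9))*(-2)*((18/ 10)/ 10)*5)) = 8800/ 238059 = 0.04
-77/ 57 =-1.35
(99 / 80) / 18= 11 / 160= 0.07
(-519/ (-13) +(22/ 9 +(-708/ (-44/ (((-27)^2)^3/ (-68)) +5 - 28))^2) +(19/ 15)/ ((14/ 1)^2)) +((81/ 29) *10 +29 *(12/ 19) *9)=1186574013071211831577065002363/ 1003261351369304407035228300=1182.72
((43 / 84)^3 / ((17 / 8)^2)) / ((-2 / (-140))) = 795070 / 382347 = 2.08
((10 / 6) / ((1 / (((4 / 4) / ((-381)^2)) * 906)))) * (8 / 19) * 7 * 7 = 591920 / 2758059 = 0.21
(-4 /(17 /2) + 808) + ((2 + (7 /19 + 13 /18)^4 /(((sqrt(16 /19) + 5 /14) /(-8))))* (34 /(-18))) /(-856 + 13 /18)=25308812832383003554 /31340385183444885 - 257988478527248* sqrt(19) /35027489322673695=807.51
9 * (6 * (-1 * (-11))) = 594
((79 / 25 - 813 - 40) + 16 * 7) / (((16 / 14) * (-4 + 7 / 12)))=193683 / 1025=188.96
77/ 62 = 1.24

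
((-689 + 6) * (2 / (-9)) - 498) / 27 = -3116 / 243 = -12.82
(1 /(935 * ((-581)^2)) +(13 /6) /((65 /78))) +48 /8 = 2714328002 /315619535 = 8.60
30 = 30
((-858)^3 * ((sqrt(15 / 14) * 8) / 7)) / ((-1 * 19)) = 39326185.30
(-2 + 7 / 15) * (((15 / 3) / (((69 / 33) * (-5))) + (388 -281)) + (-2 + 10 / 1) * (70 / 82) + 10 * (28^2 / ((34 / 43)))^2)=-535865430338 / 35547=-15074842.61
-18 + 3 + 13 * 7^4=31198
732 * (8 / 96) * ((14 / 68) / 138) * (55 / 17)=23485 / 79764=0.29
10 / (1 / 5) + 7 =57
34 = 34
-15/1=-15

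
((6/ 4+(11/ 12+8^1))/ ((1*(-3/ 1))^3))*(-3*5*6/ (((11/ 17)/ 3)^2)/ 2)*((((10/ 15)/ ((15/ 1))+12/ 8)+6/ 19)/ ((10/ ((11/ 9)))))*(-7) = -160879075/ 270864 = -593.95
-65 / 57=-1.14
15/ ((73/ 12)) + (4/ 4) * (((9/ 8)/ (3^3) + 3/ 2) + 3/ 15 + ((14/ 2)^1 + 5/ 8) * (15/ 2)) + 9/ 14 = 7608313/ 122640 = 62.04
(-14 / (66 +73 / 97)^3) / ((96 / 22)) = -10039403 / 930748875000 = -0.00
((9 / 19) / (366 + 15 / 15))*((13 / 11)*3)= 351 / 76703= 0.00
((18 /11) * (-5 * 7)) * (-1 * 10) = 6300 /11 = 572.73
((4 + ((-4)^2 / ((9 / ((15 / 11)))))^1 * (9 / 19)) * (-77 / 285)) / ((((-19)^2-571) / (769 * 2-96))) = 775796 / 81225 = 9.55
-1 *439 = -439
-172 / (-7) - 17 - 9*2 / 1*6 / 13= -0.74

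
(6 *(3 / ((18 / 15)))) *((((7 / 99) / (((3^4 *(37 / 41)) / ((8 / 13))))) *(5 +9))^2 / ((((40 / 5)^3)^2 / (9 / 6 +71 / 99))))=8859197795 / 1005482397195454464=0.00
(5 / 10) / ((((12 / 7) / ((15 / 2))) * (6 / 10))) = 175 / 48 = 3.65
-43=-43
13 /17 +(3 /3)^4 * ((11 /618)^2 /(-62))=307828687 /402547896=0.76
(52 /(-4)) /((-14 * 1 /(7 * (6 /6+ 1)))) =13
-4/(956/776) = -776/239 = -3.25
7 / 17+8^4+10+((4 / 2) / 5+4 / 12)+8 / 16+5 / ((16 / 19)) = 16783417 / 4080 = 4113.58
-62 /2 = -31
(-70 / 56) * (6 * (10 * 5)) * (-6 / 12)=375 / 2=187.50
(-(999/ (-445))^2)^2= 996005996001/ 39213900625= 25.40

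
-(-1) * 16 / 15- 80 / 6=-184 / 15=-12.27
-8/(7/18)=-144/7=-20.57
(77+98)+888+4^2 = 1079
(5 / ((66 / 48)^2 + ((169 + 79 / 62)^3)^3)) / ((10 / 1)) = 6768543273131776 / 1628788498672604043821213605808008085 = 0.00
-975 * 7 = -6825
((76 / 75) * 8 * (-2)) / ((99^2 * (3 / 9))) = -1216 / 245025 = -0.00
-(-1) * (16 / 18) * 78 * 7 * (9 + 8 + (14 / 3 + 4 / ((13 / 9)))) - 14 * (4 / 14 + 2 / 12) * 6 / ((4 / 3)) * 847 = -221039 / 18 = -12279.94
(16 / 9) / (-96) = -1 / 54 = -0.02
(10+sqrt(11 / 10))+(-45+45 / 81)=-33.40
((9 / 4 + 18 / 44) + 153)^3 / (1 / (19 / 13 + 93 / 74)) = 840142958598135 / 81947008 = 10252271.30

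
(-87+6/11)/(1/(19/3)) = -6023/11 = -547.55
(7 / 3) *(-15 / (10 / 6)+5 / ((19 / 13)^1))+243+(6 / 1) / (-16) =104701 / 456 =229.61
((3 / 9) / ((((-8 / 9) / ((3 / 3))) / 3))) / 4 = -9 / 32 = -0.28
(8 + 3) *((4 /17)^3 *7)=4928 /4913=1.00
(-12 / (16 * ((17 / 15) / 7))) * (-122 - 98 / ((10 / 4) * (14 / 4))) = 20979 / 34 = 617.03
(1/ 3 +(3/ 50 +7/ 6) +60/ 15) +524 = 13239/ 25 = 529.56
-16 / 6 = -8 / 3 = -2.67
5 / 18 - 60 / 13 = -1015 / 234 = -4.34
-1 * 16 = -16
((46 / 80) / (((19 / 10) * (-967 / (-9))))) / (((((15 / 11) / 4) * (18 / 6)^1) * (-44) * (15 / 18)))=-69 / 918650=-0.00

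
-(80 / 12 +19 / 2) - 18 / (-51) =-1613 / 102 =-15.81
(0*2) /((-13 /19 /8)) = 0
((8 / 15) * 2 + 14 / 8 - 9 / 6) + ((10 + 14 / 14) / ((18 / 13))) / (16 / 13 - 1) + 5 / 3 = 20201 / 540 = 37.41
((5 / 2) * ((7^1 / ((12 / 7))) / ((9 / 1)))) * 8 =245 / 27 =9.07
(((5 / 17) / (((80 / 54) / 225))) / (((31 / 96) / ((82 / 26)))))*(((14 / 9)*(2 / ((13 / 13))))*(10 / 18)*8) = 41328000 / 6851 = 6032.40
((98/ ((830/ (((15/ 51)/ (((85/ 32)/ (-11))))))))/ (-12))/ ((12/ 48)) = 17248/ 359805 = 0.05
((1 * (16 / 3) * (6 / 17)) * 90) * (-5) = -14400 / 17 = -847.06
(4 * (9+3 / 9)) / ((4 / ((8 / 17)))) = 224 / 51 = 4.39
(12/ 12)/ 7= 1/ 7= 0.14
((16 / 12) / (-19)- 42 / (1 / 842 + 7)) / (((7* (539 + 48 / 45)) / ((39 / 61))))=-8837088 / 8609767103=-0.00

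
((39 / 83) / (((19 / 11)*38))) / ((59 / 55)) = 23595 / 3535634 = 0.01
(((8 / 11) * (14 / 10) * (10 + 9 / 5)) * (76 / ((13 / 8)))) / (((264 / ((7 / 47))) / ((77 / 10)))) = 6152048 / 2520375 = 2.44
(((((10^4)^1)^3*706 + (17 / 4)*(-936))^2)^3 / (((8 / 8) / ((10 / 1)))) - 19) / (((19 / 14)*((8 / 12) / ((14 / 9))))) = 40451350669279026032058462357841153912640933329291629255141997344178647679765294902962554686 / 19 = 2129018456277843475371498000000000000000000000000000000000000000000000000000000000000000000.00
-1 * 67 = -67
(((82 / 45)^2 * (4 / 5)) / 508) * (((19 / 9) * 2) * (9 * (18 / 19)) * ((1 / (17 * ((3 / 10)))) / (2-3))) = -53792 / 1457325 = -0.04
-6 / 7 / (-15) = 2 / 35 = 0.06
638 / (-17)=-638 / 17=-37.53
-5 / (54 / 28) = -70 / 27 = -2.59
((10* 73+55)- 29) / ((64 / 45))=8505 / 16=531.56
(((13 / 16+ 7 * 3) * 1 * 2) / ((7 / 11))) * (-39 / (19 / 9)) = -1347489 / 1064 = -1266.44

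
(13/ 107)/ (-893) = -13/ 95551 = -0.00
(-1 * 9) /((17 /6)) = -54 /17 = -3.18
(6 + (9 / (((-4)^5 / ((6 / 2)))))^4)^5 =12495555265186977133417558794671396255464106059253607961486030257 / 1606938044258990275541962092341162602522202993782792835301376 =7776.00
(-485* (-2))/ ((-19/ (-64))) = 62080/ 19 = 3267.37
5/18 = 0.28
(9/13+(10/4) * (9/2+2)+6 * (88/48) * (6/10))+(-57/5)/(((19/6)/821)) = -152467/52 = -2932.06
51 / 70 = 0.73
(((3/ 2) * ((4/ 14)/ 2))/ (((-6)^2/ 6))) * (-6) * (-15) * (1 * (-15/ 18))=-2.68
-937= -937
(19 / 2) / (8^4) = 19 / 8192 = 0.00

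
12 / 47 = 0.26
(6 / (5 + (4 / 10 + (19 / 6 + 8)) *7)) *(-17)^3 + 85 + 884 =1614711 / 2579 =626.10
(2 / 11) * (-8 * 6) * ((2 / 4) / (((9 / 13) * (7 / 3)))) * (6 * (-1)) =1248 / 77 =16.21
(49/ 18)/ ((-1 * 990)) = -49/ 17820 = -0.00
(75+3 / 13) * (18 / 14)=8802 / 91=96.73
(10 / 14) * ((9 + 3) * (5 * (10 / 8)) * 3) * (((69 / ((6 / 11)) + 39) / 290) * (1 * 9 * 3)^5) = 1068634848825 / 812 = 1316052769.49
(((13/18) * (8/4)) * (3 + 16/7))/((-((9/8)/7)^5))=-71208.55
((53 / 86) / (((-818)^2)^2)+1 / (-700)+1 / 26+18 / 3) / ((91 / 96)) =1586491936497329349 / 249106167938794075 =6.37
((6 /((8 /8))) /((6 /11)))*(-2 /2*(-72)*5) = 3960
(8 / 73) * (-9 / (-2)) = 36 / 73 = 0.49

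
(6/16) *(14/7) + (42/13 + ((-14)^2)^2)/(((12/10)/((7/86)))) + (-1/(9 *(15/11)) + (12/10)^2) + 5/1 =2613.06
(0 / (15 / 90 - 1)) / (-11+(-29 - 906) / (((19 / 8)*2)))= 0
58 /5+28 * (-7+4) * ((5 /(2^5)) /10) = 823 /80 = 10.29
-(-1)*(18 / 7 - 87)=-591 / 7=-84.43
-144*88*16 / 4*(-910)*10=461260800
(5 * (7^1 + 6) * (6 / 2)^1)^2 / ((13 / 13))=38025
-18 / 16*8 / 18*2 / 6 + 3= 2.83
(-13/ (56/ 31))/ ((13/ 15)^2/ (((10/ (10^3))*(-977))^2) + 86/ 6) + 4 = 24135135701/ 6899303096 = 3.50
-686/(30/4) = -1372/15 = -91.47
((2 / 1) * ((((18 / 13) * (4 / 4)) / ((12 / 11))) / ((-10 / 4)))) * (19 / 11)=-114 / 65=-1.75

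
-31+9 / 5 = -146 / 5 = -29.20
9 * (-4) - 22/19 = -706/19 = -37.16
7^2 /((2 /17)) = 833 /2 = 416.50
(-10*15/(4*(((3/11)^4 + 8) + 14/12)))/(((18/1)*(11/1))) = -33275/1611482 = -0.02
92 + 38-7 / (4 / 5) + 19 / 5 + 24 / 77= 193057 / 1540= 125.36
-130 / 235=-0.55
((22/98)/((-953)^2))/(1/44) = 0.00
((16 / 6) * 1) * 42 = 112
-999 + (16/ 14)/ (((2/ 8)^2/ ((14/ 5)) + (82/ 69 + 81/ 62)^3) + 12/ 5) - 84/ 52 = -2559317950420852656/ 2557906703205451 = -1000.55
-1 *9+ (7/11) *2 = -85/11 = -7.73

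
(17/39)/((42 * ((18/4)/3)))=17/2457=0.01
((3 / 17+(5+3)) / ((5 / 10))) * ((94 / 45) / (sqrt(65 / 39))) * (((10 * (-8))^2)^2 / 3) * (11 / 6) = 235480678400 * sqrt(15) / 1377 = 662318624.40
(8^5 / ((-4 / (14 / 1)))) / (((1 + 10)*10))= -57344 / 55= -1042.62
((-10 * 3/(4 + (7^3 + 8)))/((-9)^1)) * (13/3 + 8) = 74/639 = 0.12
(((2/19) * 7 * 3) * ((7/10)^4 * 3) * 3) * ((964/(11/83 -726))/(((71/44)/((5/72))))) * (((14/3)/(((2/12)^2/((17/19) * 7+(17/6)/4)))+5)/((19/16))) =-90158202342096/333404844125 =-270.42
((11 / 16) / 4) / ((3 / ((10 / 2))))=55 / 192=0.29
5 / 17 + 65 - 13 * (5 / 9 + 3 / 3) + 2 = 7202 / 153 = 47.07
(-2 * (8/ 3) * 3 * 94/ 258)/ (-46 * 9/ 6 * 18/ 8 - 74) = 3008/ 118293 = 0.03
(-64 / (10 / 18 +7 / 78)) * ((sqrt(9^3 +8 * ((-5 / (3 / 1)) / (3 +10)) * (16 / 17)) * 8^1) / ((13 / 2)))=-6144 * sqrt(320021481) / 33371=-3293.61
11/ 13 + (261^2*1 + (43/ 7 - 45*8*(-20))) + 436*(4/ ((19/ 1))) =75419.78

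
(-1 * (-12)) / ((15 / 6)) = 24 / 5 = 4.80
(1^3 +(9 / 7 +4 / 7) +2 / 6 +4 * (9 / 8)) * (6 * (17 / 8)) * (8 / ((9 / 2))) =10982 / 63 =174.32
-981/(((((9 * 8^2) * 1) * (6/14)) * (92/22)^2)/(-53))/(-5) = -2.41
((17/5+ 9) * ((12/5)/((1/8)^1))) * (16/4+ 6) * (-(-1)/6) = 1984/5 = 396.80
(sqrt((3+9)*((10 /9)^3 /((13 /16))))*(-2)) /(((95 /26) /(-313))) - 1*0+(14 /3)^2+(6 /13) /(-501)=425498 /19539+20032*sqrt(390) /513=792.93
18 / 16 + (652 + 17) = 5361 / 8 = 670.12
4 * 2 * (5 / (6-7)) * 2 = -80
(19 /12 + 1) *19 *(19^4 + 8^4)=79171613 /12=6597634.42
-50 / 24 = -25 / 12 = -2.08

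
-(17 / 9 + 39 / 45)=-2.76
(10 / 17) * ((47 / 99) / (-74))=-235 / 62271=-0.00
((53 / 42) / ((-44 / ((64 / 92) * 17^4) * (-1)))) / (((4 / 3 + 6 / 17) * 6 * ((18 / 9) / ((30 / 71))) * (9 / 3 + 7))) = 75252421 / 21627452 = 3.48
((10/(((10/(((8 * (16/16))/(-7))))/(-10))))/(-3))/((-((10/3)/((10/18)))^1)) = 40/63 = 0.63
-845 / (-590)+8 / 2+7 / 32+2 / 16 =10905 / 1888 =5.78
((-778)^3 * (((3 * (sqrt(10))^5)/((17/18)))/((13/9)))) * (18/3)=-137317633603200 * sqrt(10)/221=-1964870973260.57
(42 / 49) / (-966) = -1 / 1127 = -0.00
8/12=2/3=0.67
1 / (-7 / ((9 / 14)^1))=-9 / 98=-0.09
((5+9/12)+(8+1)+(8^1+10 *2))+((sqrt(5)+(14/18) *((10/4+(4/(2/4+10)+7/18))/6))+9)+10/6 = 56.08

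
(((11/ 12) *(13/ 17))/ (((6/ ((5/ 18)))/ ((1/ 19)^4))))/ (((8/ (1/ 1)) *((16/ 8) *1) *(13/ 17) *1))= 55/ 2702336256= 0.00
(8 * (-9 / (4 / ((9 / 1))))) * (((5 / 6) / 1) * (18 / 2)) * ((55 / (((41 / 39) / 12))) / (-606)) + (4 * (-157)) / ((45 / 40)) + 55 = 28156561 / 37269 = 755.50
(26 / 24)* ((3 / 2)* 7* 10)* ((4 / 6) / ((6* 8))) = 455 / 288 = 1.58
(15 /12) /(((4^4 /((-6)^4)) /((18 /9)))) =405 /32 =12.66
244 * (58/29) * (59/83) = 346.89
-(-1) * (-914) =-914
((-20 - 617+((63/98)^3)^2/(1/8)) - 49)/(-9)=645126271/8470728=76.16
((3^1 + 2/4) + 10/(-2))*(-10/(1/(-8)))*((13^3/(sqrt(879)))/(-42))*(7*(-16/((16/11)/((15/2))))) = -1208350*sqrt(879)/293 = -122269.90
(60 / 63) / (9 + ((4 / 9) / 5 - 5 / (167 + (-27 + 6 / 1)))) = 43800 / 416423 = 0.11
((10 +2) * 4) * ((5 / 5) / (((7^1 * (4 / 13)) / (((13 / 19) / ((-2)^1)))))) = -1014 / 133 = -7.62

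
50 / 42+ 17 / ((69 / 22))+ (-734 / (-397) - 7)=279886 / 191751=1.46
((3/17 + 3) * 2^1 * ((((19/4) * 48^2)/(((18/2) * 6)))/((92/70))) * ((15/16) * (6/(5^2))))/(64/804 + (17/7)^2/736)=1429602048/568259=2515.76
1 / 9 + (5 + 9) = 127 / 9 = 14.11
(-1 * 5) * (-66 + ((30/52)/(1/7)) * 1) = 8055/26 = 309.81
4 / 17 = 0.24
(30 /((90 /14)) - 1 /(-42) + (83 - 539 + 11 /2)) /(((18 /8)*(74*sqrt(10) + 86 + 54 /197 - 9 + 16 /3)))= 360165015176 /1054817663697 - 107545637968*sqrt(10) /351605887899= -0.63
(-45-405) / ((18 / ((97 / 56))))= -2425 / 56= -43.30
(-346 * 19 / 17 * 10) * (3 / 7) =-197220 / 119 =-1657.31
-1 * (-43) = 43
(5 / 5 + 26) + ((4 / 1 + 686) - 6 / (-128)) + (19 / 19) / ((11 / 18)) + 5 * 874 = 3582433 / 704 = 5088.68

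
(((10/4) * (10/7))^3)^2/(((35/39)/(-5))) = -9521484375/823543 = -11561.61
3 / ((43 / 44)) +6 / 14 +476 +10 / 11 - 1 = 1587318 / 3311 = 479.41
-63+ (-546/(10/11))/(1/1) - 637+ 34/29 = -188417/145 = -1299.43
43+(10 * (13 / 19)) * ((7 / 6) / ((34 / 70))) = 57592 / 969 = 59.43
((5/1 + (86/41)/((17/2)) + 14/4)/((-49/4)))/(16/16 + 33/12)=-97544/512295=-0.19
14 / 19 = 0.74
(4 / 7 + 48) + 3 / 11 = 3761 / 77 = 48.84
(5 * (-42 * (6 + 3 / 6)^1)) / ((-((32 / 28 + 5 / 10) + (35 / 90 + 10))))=85995 / 758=113.45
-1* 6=-6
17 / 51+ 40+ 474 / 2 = 277.33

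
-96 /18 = -16 /3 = -5.33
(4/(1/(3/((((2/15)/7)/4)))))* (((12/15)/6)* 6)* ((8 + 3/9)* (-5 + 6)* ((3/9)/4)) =1400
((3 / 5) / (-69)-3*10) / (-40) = 3451 / 4600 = 0.75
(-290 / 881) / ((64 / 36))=-1305 / 7048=-0.19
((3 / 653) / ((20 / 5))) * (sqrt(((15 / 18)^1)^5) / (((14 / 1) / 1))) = 0.00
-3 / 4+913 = 3649 / 4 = 912.25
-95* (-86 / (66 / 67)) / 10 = 54739 / 66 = 829.38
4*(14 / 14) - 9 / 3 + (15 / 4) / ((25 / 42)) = 73 / 10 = 7.30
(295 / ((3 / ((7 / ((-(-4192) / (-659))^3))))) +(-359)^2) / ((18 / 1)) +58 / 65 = 1851537190806328901 / 258565715066880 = 7160.80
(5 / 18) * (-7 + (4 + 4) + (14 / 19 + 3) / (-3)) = -35 / 513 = -0.07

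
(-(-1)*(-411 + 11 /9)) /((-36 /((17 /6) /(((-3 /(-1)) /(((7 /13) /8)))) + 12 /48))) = 270607 /75816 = 3.57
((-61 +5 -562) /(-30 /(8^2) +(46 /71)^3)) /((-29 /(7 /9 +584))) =-653539759424 /10320549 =-63324.13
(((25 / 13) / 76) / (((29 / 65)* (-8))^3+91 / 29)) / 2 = -15315625 / 51244823544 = -0.00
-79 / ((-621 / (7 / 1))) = 553 / 621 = 0.89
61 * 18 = 1098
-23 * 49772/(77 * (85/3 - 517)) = 30.42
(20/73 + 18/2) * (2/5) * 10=2708/73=37.10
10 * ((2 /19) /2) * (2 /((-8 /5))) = -25 /38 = -0.66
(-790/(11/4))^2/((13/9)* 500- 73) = 89870400/707003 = 127.11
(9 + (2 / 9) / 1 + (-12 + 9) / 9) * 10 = 800 / 9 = 88.89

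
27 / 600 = 9 / 200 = 0.04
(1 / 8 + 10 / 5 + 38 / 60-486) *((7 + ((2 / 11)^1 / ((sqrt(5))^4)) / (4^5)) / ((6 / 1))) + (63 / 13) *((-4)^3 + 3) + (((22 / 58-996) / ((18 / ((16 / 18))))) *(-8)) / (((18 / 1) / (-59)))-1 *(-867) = -3967633030982893 / 3095718912000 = -1281.65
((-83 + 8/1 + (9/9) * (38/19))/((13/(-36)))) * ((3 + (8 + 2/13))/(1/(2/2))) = 381060/169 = 2254.79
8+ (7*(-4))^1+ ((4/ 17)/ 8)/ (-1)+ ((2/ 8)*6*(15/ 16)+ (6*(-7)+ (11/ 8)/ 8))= -65771/ 1088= -60.45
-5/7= -0.71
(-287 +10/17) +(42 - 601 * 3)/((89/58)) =-1434.03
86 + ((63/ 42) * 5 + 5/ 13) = 2441/ 26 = 93.88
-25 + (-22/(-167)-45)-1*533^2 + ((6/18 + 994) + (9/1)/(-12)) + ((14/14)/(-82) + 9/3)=-23265746981/82164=-283162.30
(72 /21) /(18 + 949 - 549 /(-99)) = 44 /12481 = 0.00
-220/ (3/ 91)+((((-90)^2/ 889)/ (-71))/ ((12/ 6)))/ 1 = -6673.40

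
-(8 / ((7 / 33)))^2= -69696 / 49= -1422.37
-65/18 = -3.61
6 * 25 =150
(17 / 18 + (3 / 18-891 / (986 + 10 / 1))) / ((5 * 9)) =647 / 134460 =0.00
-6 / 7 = -0.86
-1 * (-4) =4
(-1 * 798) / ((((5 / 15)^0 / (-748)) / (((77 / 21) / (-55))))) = -198968 / 5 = -39793.60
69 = 69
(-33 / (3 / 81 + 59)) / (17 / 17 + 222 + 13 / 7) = -6237 / 2508956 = -0.00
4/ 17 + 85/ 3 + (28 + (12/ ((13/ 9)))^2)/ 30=1370531/ 43095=31.80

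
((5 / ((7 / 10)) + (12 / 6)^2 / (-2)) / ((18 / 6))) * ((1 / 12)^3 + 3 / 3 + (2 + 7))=17281 / 1008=17.14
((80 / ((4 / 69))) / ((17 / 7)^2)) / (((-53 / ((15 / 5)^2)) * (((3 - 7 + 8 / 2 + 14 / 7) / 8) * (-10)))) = 243432 / 15317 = 15.89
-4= -4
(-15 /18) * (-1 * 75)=62.50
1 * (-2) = -2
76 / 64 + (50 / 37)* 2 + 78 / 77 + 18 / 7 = 340723 / 45584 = 7.47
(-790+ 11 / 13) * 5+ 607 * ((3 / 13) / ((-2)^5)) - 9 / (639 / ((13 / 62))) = -3616820165 / 915616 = -3950.15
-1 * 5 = -5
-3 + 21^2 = 438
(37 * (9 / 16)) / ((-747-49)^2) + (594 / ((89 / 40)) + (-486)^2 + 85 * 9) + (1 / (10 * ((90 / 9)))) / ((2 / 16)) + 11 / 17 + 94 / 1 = 91004804984237581 / 383464403200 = 237322.69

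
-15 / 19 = -0.79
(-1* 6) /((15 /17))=-34 /5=-6.80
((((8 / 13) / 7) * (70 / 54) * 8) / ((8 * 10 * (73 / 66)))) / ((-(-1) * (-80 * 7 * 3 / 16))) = -88 / 896805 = -0.00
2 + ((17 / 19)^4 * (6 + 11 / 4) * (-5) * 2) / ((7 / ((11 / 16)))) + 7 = 3.49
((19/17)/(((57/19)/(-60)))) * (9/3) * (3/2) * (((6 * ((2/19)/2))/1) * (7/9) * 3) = -1260/17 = -74.12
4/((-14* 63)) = -2/441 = -0.00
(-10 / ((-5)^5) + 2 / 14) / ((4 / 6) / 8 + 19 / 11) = 84348 / 1045625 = 0.08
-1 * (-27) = 27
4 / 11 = 0.36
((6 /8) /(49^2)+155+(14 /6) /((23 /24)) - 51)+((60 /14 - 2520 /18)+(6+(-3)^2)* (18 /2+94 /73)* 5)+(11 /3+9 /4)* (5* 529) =198240718616 /12093837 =16391.88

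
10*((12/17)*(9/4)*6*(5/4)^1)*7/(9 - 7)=14175/34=416.91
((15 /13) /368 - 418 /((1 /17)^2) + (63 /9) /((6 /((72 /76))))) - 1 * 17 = -10981863075 /90896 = -120817.89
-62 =-62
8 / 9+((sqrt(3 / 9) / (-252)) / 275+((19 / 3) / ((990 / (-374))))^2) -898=-16245521 / 18225 -sqrt(3) / 207900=-891.39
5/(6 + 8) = 5/14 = 0.36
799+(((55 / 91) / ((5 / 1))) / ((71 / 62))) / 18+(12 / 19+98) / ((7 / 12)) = 1069574264 / 1104831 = 968.09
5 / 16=0.31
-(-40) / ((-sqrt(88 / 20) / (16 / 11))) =-320 *sqrt(110) / 121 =-27.74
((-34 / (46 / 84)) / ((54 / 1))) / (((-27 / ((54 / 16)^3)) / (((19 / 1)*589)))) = 107870049 / 5888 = 18320.32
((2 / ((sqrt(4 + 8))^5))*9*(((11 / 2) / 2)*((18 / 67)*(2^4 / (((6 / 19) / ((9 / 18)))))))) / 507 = 209*sqrt(3) / 271752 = 0.00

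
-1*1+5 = 4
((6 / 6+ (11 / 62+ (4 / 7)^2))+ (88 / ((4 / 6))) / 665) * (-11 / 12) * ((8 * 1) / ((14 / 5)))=-1801591 / 404054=-4.46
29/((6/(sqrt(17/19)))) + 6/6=1 + 29 * sqrt(323)/114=5.57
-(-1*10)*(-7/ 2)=-35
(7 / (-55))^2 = 49 / 3025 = 0.02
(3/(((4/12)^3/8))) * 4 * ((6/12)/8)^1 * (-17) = -2754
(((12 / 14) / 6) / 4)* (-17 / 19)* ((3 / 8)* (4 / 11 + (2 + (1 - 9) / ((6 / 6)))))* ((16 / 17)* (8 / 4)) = 186 / 1463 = 0.13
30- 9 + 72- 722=-629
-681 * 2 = -1362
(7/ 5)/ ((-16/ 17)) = -119/ 80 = -1.49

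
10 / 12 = 5 / 6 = 0.83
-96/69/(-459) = 32/10557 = 0.00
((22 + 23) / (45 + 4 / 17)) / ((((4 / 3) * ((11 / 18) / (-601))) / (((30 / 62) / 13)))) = -186204825 / 6817954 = -27.31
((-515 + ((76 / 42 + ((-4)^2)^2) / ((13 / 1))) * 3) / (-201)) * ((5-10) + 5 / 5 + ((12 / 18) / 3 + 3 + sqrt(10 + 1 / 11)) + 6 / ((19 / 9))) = 4877401 / 1042587 + 13817 * sqrt(1221) / 67067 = 11.88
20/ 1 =20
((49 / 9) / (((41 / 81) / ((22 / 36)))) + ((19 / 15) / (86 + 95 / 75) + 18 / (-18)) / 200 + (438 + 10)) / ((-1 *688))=-487924461 / 738485440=-0.66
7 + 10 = 17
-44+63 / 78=-1123 / 26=-43.19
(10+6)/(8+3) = 16/11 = 1.45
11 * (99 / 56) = 1089 / 56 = 19.45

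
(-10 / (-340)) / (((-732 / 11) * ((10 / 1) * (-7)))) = 11 / 1742160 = 0.00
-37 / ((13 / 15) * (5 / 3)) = -333 / 13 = -25.62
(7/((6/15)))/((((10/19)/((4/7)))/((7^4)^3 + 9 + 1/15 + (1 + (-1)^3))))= 3944766854869/15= 262984456991.27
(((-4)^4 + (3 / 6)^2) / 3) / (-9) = -1025 / 108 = -9.49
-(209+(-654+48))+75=472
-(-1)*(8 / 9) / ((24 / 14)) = 14 / 27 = 0.52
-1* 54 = -54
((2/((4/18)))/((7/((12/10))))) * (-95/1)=-1026/7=-146.57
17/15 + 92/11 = 1567/165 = 9.50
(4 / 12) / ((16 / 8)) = 1 / 6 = 0.17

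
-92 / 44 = -23 / 11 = -2.09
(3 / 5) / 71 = 3 / 355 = 0.01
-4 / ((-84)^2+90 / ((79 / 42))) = -79 / 140301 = -0.00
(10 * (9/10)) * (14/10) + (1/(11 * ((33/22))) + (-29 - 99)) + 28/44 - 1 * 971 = -179141/165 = -1085.70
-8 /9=-0.89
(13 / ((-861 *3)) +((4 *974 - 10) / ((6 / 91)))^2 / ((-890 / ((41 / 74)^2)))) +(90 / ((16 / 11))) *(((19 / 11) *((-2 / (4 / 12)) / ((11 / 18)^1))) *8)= -167071714119105893 / 138474733320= -1206514.07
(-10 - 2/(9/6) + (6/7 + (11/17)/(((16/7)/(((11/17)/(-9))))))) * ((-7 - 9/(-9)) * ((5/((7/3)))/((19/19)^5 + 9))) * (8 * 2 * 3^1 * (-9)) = -82559763/14161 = -5830.08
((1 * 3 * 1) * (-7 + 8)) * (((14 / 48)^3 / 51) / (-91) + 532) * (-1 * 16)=-4875945935 / 190944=-25536.00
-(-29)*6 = 174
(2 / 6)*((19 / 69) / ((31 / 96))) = 608 / 2139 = 0.28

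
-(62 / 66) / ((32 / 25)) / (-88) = 775 / 92928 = 0.01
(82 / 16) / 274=41 / 2192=0.02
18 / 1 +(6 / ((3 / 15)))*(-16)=-462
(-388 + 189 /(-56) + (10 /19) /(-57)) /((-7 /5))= 16954765 /60648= 279.56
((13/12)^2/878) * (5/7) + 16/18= 0.89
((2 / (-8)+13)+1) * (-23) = -316.25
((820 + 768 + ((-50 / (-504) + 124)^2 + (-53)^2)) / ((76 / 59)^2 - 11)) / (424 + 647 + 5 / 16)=-4376409334777 / 2212080931935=-1.98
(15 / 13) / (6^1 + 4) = 3 / 26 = 0.12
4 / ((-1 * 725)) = -4 / 725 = -0.01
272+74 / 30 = 4117 / 15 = 274.47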